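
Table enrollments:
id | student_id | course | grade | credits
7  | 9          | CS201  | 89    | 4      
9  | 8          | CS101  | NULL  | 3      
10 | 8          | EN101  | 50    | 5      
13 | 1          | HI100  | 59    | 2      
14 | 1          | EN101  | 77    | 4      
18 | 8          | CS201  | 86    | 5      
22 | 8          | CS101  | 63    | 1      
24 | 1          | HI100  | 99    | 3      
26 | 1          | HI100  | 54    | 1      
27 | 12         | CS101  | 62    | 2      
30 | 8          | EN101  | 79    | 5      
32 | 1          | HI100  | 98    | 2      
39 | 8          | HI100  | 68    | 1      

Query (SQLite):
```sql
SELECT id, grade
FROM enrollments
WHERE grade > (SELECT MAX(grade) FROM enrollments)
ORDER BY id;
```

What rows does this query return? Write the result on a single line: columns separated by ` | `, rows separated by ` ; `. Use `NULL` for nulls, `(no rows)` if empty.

Scalar subquery: MAX(grade) over all enrollments rows = 99.
Keep rows where grade > that value.

(no rows)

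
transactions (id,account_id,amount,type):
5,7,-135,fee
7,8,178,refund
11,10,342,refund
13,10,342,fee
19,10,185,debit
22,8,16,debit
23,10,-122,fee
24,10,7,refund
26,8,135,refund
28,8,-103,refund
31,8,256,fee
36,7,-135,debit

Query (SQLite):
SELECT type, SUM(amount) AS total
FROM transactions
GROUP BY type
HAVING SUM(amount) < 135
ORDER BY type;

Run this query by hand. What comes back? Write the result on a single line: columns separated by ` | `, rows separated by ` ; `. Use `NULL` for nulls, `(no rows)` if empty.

debit | 66

Partition transactions by type; compute SUM(amount) within each group.
HAVING: keep groups where SUM(amount) < 135.
  debit: ids {19, 22, 36} → SUM(amount)=66
  fee: ids {5, 13, 23, 31} → SUM(amount)=341
  refund: ids {7, 11, 24, 26, 28} → SUM(amount)=559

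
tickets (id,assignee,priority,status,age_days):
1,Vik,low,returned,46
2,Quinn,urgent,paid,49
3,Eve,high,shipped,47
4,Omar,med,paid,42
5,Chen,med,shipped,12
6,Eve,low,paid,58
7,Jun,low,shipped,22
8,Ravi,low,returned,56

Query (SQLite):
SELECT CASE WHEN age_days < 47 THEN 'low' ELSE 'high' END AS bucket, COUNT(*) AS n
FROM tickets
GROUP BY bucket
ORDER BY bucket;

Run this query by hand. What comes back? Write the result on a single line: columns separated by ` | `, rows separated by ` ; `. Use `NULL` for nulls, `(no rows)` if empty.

Bucket rows by age_days < 47 → 'low' else 'high'; count each bucket.

high | 4 ; low | 4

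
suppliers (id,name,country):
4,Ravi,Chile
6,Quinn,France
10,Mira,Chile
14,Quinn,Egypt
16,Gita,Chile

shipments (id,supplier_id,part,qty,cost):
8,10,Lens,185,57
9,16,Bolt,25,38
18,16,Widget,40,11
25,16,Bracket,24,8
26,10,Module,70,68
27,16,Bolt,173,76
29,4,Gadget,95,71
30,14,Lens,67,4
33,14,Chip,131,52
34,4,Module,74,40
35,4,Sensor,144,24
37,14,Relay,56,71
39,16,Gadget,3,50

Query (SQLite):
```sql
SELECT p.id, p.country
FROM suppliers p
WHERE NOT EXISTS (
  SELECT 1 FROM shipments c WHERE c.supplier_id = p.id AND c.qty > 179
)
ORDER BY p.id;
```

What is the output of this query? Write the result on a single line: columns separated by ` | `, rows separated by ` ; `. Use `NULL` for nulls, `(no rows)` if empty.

For each suppliers row, check whether any shipments with matching supplier_id has qty > 179.
Keep rows where that is false.

4 | Chile ; 6 | France ; 14 | Egypt ; 16 | Chile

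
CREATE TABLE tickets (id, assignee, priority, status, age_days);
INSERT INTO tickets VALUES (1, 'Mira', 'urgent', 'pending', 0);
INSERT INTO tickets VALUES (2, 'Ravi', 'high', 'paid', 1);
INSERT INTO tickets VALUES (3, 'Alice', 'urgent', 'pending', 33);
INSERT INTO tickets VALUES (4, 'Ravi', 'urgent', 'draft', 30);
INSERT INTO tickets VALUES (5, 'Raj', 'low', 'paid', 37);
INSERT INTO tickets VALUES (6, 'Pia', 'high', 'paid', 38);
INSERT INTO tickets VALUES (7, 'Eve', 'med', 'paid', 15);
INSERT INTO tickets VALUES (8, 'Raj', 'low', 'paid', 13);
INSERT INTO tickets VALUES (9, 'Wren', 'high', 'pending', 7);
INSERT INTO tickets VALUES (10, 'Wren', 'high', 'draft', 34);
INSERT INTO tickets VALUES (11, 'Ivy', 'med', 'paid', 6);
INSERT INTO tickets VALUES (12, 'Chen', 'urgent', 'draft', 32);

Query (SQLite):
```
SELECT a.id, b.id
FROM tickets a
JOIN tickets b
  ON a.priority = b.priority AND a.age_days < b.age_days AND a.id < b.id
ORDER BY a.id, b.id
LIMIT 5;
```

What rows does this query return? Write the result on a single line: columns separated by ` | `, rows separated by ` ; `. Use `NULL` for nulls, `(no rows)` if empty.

1 | 3 ; 1 | 4 ; 1 | 12 ; 2 | 6 ; 2 | 9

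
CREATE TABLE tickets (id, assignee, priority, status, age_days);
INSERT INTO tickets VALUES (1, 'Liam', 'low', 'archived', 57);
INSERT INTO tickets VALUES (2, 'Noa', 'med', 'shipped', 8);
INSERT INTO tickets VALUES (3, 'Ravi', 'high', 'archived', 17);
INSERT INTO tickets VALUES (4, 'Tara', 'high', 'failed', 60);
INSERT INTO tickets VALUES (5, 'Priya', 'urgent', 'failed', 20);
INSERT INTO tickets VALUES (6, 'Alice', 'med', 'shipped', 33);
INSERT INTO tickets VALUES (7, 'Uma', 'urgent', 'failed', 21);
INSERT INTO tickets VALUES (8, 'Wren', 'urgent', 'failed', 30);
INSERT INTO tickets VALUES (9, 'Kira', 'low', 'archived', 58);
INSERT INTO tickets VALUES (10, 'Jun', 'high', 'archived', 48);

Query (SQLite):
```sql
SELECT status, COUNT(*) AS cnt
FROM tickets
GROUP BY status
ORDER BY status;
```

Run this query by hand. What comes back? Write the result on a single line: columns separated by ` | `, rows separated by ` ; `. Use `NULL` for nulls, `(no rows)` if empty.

archived | 4 ; failed | 4 ; shipped | 2

Partition tickets by status; compute COUNT(*) within each group.
  archived: ids {1, 3, 9, 10} → COUNT(*)=4
  failed: ids {4, 5, 7, 8} → COUNT(*)=4
  shipped: ids {2, 6} → COUNT(*)=2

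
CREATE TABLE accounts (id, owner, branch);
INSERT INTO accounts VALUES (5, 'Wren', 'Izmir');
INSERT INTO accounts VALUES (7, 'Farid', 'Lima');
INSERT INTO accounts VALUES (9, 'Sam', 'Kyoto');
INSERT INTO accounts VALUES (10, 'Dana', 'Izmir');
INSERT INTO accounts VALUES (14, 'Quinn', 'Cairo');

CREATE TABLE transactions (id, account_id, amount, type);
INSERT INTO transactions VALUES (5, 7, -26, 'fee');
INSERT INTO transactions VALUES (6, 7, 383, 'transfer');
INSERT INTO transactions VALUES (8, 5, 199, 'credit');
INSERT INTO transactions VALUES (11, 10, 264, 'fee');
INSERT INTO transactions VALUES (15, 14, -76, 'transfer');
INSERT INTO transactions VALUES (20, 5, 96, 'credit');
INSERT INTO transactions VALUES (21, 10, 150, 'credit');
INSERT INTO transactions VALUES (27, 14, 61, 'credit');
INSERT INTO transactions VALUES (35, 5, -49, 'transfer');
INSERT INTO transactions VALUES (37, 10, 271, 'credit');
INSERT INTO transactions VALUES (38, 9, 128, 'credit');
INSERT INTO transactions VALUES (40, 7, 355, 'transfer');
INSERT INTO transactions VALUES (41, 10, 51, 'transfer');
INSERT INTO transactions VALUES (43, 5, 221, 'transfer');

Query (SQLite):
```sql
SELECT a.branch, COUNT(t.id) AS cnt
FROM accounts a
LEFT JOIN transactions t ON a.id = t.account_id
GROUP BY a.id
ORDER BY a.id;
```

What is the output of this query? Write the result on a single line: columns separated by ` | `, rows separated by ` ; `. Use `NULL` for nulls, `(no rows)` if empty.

Izmir | 4 ; Lima | 3 ; Kyoto | 1 ; Izmir | 4 ; Cairo | 2

LEFT JOIN keeps every accounts row; unmatched ones get NULL for transactions columns.
Group by accounts.id and compute COUNT(t.id). COUNT(col) of an all-NULL group is 0.
  5: ids {8, 20, 35, 43} → COUNT(t.id)=4
  7: ids {5, 6, 40} → COUNT(t.id)=3
  9: ids {38} → COUNT(t.id)=1
  10: ids {11, 21, 37, 41} → COUNT(t.id)=4
  14: ids {15, 27} → COUNT(t.id)=2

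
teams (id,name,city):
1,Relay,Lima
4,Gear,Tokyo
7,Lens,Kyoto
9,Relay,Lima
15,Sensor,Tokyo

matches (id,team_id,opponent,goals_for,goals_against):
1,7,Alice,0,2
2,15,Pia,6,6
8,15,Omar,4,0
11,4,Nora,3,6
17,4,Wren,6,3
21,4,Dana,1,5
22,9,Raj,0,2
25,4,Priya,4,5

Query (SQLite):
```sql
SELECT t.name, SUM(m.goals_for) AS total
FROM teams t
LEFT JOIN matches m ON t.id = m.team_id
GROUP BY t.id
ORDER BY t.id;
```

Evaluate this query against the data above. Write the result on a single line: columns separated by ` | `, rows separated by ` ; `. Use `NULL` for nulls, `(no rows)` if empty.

Relay | NULL ; Gear | 14 ; Lens | 0 ; Relay | 0 ; Sensor | 10

LEFT JOIN keeps every teams row; unmatched ones get NULL for matches columns.
Group by teams.id and compute SUM(m.goals_for). SUM over an all-NULL group is NULL.
  1: ids {—} → SUM(m.goals_for)=NULL
  4: ids {11, 17, 21, 25} → SUM(m.goals_for)=14
  7: ids {1} → SUM(m.goals_for)=0
  9: ids {22} → SUM(m.goals_for)=0
  15: ids {2, 8} → SUM(m.goals_for)=10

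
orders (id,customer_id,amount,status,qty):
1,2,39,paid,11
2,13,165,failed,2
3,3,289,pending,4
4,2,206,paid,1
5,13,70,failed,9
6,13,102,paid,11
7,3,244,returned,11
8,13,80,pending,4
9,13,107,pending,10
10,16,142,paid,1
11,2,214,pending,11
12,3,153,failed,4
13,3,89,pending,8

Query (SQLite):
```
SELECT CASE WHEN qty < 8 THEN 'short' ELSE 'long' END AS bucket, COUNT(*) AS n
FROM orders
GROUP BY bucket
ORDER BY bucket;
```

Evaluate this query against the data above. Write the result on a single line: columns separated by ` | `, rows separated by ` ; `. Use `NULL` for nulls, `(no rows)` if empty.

long | 7 ; short | 6

Bucket rows by qty < 8 → 'short' else 'long'; count each bucket.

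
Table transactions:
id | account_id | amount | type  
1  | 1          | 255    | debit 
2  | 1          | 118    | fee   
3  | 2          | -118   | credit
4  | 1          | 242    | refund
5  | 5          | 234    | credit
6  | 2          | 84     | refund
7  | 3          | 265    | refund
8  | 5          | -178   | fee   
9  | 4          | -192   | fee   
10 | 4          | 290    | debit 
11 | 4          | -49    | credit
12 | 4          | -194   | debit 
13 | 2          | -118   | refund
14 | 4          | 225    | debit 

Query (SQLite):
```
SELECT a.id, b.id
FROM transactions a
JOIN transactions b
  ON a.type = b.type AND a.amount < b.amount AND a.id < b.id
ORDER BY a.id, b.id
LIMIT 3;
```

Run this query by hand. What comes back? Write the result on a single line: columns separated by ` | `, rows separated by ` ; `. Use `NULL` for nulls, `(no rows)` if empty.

1 | 10 ; 3 | 5 ; 3 | 11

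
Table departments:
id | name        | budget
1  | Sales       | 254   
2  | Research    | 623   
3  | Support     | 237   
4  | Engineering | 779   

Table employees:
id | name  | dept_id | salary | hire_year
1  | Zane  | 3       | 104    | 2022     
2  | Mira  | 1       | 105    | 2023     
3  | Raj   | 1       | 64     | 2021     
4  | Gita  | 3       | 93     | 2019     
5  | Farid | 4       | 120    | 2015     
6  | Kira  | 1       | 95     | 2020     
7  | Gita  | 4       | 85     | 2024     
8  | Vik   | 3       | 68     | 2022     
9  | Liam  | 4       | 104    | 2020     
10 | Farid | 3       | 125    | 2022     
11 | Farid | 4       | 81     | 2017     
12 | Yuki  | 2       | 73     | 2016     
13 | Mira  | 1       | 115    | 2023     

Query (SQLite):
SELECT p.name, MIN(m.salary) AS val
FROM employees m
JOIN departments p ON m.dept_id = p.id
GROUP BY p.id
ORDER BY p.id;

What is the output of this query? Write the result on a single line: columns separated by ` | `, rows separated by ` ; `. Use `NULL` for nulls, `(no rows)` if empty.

Join each employees row to its departments via dept_id.
Group joined rows by departments.id; compute MIN(m.salary) per group.
  1: ids {2, 3, 6, 13} → MIN(m.salary)=64
  2: ids {12} → MIN(m.salary)=73
  3: ids {1, 4, 8, 10} → MIN(m.salary)=68
  4: ids {5, 7, 9, 11} → MIN(m.salary)=81

Sales | 64 ; Research | 73 ; Support | 68 ; Engineering | 81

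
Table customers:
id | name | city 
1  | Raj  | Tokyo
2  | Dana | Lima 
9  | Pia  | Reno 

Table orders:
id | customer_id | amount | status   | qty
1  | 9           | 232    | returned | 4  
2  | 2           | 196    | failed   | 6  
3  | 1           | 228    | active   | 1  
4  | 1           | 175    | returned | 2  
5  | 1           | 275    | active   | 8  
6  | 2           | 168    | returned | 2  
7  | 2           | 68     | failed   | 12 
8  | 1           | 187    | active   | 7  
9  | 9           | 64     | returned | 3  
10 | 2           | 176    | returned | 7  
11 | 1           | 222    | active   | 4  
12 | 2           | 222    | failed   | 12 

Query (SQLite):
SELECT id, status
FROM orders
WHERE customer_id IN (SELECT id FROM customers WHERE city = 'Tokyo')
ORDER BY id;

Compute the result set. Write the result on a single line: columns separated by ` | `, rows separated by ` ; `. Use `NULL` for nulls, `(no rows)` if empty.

3 | active ; 4 | returned ; 5 | active ; 8 | active ; 11 | active

Inner query: customers.id where city = 'Tokyo'.
Outer: keep orders rows whose customer_id is in that set.
Inner query → {1}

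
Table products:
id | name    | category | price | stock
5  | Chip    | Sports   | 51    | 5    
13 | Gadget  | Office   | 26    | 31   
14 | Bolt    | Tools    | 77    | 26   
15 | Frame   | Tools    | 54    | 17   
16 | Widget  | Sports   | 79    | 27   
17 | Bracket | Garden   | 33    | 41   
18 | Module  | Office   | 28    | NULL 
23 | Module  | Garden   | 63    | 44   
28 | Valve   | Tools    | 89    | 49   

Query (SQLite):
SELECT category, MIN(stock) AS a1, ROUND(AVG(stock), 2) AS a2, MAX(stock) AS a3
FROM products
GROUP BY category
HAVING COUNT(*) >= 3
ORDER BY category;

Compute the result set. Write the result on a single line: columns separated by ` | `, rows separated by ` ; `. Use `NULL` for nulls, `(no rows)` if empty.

Group products by category.
Per group compute: MIN(stock), ROUND(AVG(stock), 2), MAX(stock).
HAVING: drop groups with fewer than 3 rows.
  Garden: ids {17, 23} → MIN(stock)=41, ROUND(AVG(stock), 2)=42.5, MAX(stock)=44
  Office: ids {13, 18} → MIN(stock)=31, ROUND(AVG(stock), 2)=31, MAX(stock)=31
  Sports: ids {5, 16} → MIN(stock)=5, ROUND(AVG(stock), 2)=16, MAX(stock)=27
  Tools: ids {14, 15, 28} → MIN(stock)=17, ROUND(AVG(stock), 2)=30.67, MAX(stock)=49

Tools | 17 | 30.67 | 49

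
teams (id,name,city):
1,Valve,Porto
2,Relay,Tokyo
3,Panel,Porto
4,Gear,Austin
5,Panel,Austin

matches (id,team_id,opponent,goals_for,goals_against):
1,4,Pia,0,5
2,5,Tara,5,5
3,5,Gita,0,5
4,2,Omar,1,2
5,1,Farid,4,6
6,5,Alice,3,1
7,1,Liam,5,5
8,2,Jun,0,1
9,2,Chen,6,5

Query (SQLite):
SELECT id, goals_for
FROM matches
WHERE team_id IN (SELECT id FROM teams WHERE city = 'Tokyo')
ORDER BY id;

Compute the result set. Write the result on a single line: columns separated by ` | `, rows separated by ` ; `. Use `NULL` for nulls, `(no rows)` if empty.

Inner query: teams.id where city = 'Tokyo'.
Outer: keep matches rows whose team_id is in that set.
Inner query → {2}

4 | 1 ; 8 | 0 ; 9 | 6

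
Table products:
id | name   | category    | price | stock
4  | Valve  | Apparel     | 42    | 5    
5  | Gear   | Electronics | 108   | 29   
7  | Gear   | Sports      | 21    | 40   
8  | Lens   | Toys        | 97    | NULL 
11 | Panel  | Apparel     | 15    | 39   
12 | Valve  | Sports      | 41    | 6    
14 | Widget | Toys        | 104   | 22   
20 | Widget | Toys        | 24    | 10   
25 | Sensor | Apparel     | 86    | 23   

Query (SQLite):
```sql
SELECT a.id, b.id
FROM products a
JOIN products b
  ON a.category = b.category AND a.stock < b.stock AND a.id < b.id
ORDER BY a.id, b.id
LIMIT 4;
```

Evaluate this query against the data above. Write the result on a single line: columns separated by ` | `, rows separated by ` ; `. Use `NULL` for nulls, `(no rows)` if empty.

Pairs (a,b) with same category, a.stock < b.stock, a.id < b.id.
category groups: Apparel:{4,11,25} Electronics:{5} Sports:{7,12} Toys:{8,14,20}
Ordered by (a.id, b.id); first 4.

4 | 11 ; 4 | 25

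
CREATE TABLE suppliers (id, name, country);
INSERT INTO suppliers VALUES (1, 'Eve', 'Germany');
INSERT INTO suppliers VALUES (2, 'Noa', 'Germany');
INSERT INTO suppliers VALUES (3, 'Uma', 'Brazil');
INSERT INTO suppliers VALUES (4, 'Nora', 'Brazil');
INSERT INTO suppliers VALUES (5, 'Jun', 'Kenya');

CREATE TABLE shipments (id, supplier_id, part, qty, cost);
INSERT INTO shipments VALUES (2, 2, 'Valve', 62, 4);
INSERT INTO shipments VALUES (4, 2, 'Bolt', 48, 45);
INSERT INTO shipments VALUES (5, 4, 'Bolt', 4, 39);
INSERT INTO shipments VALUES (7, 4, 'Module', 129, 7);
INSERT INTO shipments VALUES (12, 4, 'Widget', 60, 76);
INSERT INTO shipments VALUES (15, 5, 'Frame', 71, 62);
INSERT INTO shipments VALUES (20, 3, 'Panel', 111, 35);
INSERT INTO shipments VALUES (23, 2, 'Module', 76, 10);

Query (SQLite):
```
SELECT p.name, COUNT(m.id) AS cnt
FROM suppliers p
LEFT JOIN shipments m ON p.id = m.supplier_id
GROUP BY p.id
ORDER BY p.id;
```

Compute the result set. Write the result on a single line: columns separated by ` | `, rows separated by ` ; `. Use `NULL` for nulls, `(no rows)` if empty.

Eve | 0 ; Noa | 3 ; Uma | 1 ; Nora | 3 ; Jun | 1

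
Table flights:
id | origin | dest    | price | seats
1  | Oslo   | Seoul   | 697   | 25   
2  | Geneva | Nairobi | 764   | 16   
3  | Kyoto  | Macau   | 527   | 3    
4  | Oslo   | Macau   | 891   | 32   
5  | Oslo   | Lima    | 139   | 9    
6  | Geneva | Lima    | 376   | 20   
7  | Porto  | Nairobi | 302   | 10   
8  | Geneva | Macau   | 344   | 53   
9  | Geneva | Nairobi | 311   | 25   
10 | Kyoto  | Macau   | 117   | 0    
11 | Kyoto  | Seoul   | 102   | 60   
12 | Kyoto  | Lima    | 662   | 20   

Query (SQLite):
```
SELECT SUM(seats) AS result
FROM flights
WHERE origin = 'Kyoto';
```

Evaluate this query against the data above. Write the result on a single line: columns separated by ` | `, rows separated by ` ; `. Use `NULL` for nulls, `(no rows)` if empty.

Rows where origin='Kyoto' → seats values: [3, 0, 60, 20].
SUM of non-NULL values = 83.

83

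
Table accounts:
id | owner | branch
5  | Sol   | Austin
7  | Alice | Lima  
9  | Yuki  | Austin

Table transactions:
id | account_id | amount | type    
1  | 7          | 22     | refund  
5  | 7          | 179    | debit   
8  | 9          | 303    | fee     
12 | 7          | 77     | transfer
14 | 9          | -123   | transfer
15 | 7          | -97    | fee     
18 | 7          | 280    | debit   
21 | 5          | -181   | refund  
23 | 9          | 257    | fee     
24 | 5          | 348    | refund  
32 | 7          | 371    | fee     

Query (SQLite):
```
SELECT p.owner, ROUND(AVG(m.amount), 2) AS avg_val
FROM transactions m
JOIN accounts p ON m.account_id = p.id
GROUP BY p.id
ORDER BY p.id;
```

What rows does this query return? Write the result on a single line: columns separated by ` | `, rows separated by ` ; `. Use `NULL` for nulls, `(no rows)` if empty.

Sol | 83.5 ; Alice | 138.67 ; Yuki | 145.67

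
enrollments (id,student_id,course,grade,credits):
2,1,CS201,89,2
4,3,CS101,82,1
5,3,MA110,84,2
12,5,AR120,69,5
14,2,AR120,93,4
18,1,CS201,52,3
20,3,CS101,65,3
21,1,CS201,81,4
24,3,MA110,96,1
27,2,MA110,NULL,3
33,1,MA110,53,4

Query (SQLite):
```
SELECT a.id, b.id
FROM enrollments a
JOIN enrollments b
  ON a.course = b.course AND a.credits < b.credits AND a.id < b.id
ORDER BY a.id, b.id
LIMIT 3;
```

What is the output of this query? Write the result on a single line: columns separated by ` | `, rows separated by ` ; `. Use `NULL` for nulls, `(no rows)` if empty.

Pairs (a,b) with same course, a.credits < b.credits, a.id < b.id.
course groups: AR120:{12,14} CS101:{4,20} CS201:{2,18,21} MA110:{5,24,27,33}
Ordered by (a.id, b.id); first 3.

2 | 18 ; 2 | 21 ; 4 | 20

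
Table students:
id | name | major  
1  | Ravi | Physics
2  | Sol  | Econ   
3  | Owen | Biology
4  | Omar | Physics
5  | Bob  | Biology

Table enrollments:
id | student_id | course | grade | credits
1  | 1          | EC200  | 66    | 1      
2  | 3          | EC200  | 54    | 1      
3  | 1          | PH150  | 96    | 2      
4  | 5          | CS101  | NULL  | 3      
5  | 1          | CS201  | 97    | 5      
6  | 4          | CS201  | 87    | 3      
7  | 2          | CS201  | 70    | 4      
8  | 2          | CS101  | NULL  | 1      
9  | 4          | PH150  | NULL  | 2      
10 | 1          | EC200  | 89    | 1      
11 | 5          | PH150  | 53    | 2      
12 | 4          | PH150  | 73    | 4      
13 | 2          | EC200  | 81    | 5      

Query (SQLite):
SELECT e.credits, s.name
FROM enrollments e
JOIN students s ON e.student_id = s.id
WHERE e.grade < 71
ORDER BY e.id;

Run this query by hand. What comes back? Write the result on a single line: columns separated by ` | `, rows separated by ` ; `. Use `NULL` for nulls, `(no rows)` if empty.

1 | Ravi ; 1 | Owen ; 4 | Sol ; 2 | Bob

Each enrollments row matches the students row where student_id = students.id.
Then keep rows with e.grade < 71.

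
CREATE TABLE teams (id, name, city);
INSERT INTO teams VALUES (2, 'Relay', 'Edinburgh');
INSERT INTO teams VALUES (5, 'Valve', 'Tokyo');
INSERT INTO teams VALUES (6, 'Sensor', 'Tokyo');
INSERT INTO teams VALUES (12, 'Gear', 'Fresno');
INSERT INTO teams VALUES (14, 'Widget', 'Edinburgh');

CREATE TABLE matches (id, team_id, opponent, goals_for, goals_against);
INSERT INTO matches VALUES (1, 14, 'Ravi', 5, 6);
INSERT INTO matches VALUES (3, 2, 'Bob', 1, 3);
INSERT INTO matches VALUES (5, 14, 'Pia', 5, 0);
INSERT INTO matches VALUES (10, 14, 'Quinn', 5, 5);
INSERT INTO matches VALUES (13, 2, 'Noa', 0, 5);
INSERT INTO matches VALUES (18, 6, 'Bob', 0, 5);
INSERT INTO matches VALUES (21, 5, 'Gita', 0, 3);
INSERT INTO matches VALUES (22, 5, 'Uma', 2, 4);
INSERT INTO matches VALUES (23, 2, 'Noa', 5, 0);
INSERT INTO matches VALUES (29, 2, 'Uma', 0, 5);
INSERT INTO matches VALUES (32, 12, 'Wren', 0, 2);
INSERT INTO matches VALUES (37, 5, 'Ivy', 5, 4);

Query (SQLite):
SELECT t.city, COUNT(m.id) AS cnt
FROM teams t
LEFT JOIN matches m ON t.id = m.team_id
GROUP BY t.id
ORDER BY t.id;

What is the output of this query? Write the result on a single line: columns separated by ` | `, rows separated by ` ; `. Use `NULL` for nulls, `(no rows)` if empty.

Edinburgh | 4 ; Tokyo | 3 ; Tokyo | 1 ; Fresno | 1 ; Edinburgh | 3

LEFT JOIN keeps every teams row; unmatched ones get NULL for matches columns.
Group by teams.id and compute COUNT(m.id). COUNT(col) of an all-NULL group is 0.
  2: ids {3, 13, 23, 29} → COUNT(m.id)=4
  5: ids {21, 22, 37} → COUNT(m.id)=3
  6: ids {18} → COUNT(m.id)=1
  12: ids {32} → COUNT(m.id)=1
  14: ids {1, 5, 10} → COUNT(m.id)=3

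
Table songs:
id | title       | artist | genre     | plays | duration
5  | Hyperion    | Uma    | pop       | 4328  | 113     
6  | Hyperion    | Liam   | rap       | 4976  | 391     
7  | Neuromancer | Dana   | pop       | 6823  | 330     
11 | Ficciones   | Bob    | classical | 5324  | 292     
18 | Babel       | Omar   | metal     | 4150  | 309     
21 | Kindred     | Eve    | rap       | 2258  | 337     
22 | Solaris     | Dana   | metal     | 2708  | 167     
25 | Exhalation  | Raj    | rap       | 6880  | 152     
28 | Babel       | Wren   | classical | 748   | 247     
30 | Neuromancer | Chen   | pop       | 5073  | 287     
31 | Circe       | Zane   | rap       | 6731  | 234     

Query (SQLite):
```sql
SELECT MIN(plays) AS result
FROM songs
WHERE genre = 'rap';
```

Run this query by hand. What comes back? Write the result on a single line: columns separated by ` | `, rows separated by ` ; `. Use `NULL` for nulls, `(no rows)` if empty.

Rows where genre='rap' → plays values: [4976, 2258, 6880, 6731].
MIN of non-NULL values = 2258.

2258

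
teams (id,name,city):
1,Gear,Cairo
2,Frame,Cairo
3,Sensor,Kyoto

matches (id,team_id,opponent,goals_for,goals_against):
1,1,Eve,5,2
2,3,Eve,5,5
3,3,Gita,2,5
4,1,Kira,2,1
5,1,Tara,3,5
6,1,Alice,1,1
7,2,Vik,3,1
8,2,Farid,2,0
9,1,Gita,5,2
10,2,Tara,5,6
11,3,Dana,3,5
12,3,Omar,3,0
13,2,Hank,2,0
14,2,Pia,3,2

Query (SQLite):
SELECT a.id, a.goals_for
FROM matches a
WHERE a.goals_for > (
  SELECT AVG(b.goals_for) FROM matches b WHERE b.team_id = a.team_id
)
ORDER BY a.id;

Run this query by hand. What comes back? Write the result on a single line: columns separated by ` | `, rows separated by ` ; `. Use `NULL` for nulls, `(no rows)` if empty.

1 | 5 ; 2 | 5 ; 9 | 5 ; 10 | 5

For each matches row a, compute AVG(goals_for) over rows sharing a.team_id.
Keep row a if a.goals_for > that per-group AVG.
  team_id=1: AVG(goals_for) = 3.2
  team_id=2: AVG(goals_for) = 3.0
  team_id=3: AVG(goals_for) = 3.25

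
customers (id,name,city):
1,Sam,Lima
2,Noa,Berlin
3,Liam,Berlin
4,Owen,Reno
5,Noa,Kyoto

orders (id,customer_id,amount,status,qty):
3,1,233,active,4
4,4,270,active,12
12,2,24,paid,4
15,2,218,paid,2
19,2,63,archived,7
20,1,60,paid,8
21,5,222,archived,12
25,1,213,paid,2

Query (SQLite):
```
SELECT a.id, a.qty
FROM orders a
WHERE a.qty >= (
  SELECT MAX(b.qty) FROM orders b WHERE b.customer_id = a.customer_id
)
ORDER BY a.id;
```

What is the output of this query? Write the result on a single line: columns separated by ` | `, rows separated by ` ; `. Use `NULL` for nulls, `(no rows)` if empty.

For each orders row a, compute MAX(qty) over rows sharing a.customer_id.
Keep row a if a.qty >= that per-group MAX.
  customer_id=1: MAX(qty) = 8
  customer_id=2: MAX(qty) = 7
  customer_id=4: MAX(qty) = 12
  customer_id=5: MAX(qty) = 12

4 | 12 ; 19 | 7 ; 20 | 8 ; 21 | 12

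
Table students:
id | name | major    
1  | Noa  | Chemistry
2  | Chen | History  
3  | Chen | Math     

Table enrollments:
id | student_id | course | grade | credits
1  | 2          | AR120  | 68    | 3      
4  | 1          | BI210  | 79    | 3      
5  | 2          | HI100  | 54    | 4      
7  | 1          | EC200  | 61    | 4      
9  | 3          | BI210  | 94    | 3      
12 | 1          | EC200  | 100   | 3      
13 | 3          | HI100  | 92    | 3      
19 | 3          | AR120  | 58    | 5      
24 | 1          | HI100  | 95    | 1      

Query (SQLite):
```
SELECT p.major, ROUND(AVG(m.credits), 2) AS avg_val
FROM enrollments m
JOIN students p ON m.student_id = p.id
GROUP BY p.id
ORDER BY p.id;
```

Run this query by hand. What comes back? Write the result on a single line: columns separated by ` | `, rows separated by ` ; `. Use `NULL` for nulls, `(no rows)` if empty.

Join each enrollments row to its students via student_id.
Group joined rows by students.id; compute ROUND(AVG(m.credits), 2) per group.
  1: ids {4, 7, 12, 24} → ROUND(AVG(m.credits), 2)=2.75
  2: ids {1, 5} → ROUND(AVG(m.credits), 2)=3.5
  3: ids {9, 13, 19} → ROUND(AVG(m.credits), 2)=3.67

Chemistry | 2.75 ; History | 3.5 ; Math | 3.67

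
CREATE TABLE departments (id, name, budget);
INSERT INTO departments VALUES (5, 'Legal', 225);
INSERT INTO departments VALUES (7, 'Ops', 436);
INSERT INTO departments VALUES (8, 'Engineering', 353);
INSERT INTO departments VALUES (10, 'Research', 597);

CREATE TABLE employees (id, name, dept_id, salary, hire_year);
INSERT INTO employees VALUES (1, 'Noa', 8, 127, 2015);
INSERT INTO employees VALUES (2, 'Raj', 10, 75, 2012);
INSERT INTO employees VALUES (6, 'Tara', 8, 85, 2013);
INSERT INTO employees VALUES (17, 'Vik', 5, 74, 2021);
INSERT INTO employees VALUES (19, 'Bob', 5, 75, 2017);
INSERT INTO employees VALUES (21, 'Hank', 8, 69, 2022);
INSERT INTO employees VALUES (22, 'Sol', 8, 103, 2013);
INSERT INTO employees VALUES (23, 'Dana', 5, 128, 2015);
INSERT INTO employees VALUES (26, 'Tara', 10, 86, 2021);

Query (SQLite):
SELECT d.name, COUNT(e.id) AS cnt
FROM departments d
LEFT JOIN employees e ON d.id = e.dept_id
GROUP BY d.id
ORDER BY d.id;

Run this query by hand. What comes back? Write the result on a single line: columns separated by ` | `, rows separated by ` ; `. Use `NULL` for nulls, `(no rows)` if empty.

LEFT JOIN keeps every departments row; unmatched ones get NULL for employees columns.
Group by departments.id and compute COUNT(e.id). COUNT(col) of an all-NULL group is 0.
  5: ids {17, 19, 23} → COUNT(e.id)=3
  7: ids {—} → COUNT(e.id)=0
  8: ids {1, 6, 21, 22} → COUNT(e.id)=4
  10: ids {2, 26} → COUNT(e.id)=2

Legal | 3 ; Ops | 0 ; Engineering | 4 ; Research | 2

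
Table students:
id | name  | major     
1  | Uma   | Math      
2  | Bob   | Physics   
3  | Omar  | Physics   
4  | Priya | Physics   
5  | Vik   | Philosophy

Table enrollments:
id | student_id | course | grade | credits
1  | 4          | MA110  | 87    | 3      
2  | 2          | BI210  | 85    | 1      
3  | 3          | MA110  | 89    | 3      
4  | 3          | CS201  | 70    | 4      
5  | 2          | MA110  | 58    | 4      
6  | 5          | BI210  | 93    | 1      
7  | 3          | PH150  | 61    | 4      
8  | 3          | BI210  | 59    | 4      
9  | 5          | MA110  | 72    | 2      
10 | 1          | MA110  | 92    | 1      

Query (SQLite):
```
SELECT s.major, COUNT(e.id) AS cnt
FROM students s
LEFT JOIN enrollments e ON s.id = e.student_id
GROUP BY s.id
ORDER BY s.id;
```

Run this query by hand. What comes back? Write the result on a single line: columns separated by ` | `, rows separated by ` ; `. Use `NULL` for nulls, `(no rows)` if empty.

Math | 1 ; Physics | 2 ; Physics | 4 ; Physics | 1 ; Philosophy | 2

LEFT JOIN keeps every students row; unmatched ones get NULL for enrollments columns.
Group by students.id and compute COUNT(e.id). COUNT(col) of an all-NULL group is 0.
  1: ids {10} → COUNT(e.id)=1
  2: ids {2, 5} → COUNT(e.id)=2
  3: ids {3, 4, 7, 8} → COUNT(e.id)=4
  4: ids {1} → COUNT(e.id)=1
  5: ids {6, 9} → COUNT(e.id)=2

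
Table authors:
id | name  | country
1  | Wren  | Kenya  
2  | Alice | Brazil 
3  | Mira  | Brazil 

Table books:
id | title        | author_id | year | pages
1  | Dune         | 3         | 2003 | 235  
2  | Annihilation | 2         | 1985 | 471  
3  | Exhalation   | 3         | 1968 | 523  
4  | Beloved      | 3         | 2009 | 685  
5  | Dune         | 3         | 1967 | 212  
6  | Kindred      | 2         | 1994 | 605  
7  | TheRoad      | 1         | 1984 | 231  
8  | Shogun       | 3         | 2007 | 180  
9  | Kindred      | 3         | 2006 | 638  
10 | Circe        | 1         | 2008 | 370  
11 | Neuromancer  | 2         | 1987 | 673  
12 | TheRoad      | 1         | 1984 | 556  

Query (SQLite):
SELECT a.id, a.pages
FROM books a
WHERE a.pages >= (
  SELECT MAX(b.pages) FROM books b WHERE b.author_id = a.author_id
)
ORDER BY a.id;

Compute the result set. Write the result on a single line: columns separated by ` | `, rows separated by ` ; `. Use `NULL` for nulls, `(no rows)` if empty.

4 | 685 ; 11 | 673 ; 12 | 556

For each books row a, compute MAX(pages) over rows sharing a.author_id.
Keep row a if a.pages >= that per-group MAX.
  author_id=1: MAX(pages) = 556
  author_id=2: MAX(pages) = 673
  author_id=3: MAX(pages) = 685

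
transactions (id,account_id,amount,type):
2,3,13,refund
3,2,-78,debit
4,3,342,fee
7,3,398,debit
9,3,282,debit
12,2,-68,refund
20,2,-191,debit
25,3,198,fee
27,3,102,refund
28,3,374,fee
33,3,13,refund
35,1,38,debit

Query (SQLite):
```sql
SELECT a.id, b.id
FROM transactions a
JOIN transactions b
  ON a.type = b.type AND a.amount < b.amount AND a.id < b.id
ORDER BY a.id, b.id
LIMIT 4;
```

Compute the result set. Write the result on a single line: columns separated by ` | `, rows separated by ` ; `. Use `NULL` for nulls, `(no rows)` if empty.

Pairs (a,b) with same type, a.amount < b.amount, a.id < b.id.
type groups: debit:{3,7,9,20,35} fee:{4,25,28} refund:{2,12,27,33}
Ordered by (a.id, b.id); first 4.

2 | 27 ; 3 | 7 ; 3 | 9 ; 3 | 35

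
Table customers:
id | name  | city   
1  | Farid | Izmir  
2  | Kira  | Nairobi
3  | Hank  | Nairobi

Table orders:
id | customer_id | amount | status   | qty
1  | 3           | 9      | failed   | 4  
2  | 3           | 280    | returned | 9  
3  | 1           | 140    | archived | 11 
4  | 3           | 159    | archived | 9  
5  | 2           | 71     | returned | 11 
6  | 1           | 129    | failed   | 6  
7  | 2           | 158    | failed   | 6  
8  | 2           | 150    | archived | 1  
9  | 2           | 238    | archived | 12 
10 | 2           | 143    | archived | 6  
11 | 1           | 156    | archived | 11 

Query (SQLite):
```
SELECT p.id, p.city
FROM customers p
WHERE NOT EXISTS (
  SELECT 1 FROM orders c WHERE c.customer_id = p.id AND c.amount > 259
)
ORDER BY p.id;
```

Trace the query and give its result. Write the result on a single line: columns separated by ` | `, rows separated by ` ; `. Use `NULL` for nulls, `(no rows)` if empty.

1 | Izmir ; 2 | Nairobi

For each customers row, check whether any orders with matching customer_id has amount > 259.
Keep rows where that is false.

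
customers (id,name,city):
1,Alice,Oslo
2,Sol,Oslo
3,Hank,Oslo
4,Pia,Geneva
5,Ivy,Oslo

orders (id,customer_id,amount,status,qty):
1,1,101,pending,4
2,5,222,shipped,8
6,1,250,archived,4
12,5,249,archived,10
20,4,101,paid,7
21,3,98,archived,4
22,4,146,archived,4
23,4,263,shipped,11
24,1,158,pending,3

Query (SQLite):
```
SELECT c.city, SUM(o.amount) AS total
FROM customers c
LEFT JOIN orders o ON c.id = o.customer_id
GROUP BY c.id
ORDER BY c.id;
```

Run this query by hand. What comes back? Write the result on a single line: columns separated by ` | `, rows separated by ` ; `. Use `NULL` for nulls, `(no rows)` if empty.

LEFT JOIN keeps every customers row; unmatched ones get NULL for orders columns.
Group by customers.id and compute SUM(o.amount). SUM over an all-NULL group is NULL.
  1: ids {1, 6, 24} → SUM(o.amount)=509
  2: ids {—} → SUM(o.amount)=NULL
  3: ids {21} → SUM(o.amount)=98
  4: ids {20, 22, 23} → SUM(o.amount)=510
  5: ids {2, 12} → SUM(o.amount)=471

Oslo | 509 ; Oslo | NULL ; Oslo | 98 ; Geneva | 510 ; Oslo | 471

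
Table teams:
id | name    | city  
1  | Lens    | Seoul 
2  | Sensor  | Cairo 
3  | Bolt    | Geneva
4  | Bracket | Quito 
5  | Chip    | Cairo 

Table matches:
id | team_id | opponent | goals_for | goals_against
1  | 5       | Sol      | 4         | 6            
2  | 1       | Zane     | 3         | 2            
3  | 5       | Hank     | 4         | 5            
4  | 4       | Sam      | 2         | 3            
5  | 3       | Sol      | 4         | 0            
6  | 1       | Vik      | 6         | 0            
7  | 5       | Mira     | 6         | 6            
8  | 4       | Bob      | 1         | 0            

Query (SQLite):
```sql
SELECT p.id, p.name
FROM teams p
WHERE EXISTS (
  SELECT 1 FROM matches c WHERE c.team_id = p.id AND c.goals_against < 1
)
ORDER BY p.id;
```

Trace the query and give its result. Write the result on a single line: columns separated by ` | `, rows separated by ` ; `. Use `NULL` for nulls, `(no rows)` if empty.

1 | Lens ; 3 | Bolt ; 4 | Bracket

For each teams row, check whether any matches with matching team_id has goals_against < 1.
Keep rows where that is true.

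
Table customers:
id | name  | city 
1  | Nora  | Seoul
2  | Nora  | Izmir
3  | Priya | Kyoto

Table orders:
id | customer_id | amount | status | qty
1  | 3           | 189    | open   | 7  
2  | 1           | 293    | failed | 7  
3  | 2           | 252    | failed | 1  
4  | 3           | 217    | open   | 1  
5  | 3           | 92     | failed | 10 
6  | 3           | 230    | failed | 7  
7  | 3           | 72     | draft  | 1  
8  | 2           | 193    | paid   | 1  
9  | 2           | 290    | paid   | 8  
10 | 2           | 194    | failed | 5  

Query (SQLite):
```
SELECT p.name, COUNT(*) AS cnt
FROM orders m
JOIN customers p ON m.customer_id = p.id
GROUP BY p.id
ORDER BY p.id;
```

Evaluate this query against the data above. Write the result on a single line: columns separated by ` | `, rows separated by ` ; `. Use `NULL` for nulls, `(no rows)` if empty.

Join each orders row to its customers via customer_id.
Group joined rows by customers.id; compute COUNT(*) per group.
  1: ids {2} → COUNT(*)=1
  2: ids {3, 8, 9, 10} → COUNT(*)=4
  3: ids {1, 4, 5, 6, 7} → COUNT(*)=5

Nora | 1 ; Nora | 4 ; Priya | 5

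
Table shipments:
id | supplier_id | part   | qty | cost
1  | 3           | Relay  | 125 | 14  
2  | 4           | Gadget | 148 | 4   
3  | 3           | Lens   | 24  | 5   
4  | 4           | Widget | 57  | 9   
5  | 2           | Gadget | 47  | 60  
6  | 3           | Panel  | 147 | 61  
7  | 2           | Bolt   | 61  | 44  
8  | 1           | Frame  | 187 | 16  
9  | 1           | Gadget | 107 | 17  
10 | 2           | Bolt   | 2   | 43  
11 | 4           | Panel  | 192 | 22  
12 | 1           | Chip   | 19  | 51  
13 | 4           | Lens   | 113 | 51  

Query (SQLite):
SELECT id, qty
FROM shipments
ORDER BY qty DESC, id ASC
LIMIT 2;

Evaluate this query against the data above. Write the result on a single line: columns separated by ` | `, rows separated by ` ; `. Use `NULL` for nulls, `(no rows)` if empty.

Sort by qty desc, tiebreak id asc: (192, id=11), (187, id=8), (148, id=2), (147, id=6), (125, id=1) …. Take first 2.

11 | 192 ; 8 | 187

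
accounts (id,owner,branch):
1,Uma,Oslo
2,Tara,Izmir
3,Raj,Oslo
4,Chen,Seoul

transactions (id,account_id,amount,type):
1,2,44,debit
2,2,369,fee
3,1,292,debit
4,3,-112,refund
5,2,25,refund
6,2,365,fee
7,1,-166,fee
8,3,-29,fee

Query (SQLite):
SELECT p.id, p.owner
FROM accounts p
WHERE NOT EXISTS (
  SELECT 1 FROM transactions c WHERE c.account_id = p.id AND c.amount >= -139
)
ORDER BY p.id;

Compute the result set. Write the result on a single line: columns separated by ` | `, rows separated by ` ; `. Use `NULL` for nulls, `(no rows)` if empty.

4 | Chen

For each accounts row, check whether any transactions with matching account_id has amount >= -139.
Keep rows where that is false.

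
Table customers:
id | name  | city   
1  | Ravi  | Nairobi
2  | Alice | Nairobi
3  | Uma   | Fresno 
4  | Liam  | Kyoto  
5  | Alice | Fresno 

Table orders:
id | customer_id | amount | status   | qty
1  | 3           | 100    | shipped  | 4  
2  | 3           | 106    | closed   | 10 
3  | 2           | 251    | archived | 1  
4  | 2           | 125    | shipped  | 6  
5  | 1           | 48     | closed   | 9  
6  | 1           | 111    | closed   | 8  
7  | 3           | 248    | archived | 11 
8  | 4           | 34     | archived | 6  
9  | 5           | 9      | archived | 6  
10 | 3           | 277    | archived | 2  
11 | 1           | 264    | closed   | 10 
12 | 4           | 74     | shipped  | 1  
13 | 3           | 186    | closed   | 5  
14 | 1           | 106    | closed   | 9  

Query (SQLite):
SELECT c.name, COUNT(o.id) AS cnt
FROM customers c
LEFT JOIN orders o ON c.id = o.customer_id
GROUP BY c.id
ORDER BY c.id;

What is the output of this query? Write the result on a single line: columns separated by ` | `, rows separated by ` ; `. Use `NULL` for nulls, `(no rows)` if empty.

Ravi | 4 ; Alice | 2 ; Uma | 5 ; Liam | 2 ; Alice | 1

LEFT JOIN keeps every customers row; unmatched ones get NULL for orders columns.
Group by customers.id and compute COUNT(o.id). COUNT(col) of an all-NULL group is 0.
  1: ids {5, 6, 11, 14} → COUNT(o.id)=4
  2: ids {3, 4} → COUNT(o.id)=2
  3: ids {1, 2, 7, 10, 13} → COUNT(o.id)=5
  4: ids {8, 12} → COUNT(o.id)=2
  5: ids {9} → COUNT(o.id)=1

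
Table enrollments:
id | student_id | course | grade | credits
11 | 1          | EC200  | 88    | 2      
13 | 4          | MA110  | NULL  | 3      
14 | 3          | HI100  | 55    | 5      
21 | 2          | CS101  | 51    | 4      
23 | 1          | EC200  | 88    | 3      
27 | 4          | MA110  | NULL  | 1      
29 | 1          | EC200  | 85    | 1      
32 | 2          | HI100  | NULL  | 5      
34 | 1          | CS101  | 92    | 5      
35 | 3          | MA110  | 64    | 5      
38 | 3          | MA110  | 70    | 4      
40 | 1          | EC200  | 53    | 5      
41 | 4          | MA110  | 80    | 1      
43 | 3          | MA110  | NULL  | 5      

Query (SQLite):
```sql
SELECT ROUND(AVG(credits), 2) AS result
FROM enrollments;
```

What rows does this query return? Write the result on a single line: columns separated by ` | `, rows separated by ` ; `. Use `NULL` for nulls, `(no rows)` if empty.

3.5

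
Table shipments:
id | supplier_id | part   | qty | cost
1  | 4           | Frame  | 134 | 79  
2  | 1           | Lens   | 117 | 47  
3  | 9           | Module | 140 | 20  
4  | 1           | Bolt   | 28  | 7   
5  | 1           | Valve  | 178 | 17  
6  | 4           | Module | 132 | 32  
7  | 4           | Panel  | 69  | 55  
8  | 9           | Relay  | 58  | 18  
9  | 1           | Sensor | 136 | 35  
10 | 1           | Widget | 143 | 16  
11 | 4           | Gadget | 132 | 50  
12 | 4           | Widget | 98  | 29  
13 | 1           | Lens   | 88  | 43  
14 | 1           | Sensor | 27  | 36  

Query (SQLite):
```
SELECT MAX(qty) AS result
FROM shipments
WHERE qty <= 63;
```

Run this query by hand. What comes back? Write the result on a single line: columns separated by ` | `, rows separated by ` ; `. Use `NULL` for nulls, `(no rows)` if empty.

Rows where qty <= 63 → qty values: [28, 58, 27].
MAX of non-NULL values = 58.

58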